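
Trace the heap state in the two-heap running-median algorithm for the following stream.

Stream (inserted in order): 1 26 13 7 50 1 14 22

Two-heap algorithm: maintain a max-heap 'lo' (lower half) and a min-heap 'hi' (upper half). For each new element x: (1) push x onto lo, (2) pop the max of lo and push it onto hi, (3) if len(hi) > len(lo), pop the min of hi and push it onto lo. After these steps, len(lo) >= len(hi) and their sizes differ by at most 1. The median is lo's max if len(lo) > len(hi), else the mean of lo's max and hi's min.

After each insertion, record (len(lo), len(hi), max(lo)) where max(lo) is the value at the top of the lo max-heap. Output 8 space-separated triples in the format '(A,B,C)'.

Step 1: insert 1 -> lo=[1] hi=[] -> (len(lo)=1, len(hi)=0, max(lo)=1)
Step 2: insert 26 -> lo=[1] hi=[26] -> (len(lo)=1, len(hi)=1, max(lo)=1)
Step 3: insert 13 -> lo=[1, 13] hi=[26] -> (len(lo)=2, len(hi)=1, max(lo)=13)
Step 4: insert 7 -> lo=[1, 7] hi=[13, 26] -> (len(lo)=2, len(hi)=2, max(lo)=7)
Step 5: insert 50 -> lo=[1, 7, 13] hi=[26, 50] -> (len(lo)=3, len(hi)=2, max(lo)=13)
Step 6: insert 1 -> lo=[1, 1, 7] hi=[13, 26, 50] -> (len(lo)=3, len(hi)=3, max(lo)=7)
Step 7: insert 14 -> lo=[1, 1, 7, 13] hi=[14, 26, 50] -> (len(lo)=4, len(hi)=3, max(lo)=13)
Step 8: insert 22 -> lo=[1, 1, 7, 13] hi=[14, 22, 26, 50] -> (len(lo)=4, len(hi)=4, max(lo)=13)

Answer: (1,0,1) (1,1,1) (2,1,13) (2,2,7) (3,2,13) (3,3,7) (4,3,13) (4,4,13)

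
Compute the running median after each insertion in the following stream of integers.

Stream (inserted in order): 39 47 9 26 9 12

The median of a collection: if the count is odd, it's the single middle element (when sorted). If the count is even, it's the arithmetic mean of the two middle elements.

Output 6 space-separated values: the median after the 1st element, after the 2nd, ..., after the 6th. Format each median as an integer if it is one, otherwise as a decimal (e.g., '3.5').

Step 1: insert 39 -> lo=[39] (size 1, max 39) hi=[] (size 0) -> median=39
Step 2: insert 47 -> lo=[39] (size 1, max 39) hi=[47] (size 1, min 47) -> median=43
Step 3: insert 9 -> lo=[9, 39] (size 2, max 39) hi=[47] (size 1, min 47) -> median=39
Step 4: insert 26 -> lo=[9, 26] (size 2, max 26) hi=[39, 47] (size 2, min 39) -> median=32.5
Step 5: insert 9 -> lo=[9, 9, 26] (size 3, max 26) hi=[39, 47] (size 2, min 39) -> median=26
Step 6: insert 12 -> lo=[9, 9, 12] (size 3, max 12) hi=[26, 39, 47] (size 3, min 26) -> median=19

Answer: 39 43 39 32.5 26 19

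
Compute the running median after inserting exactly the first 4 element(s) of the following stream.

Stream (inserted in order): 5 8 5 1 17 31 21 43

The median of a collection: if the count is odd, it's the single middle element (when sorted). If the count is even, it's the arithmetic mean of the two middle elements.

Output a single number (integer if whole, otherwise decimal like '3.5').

Answer: 5

Derivation:
Step 1: insert 5 -> lo=[5] (size 1, max 5) hi=[] (size 0) -> median=5
Step 2: insert 8 -> lo=[5] (size 1, max 5) hi=[8] (size 1, min 8) -> median=6.5
Step 3: insert 5 -> lo=[5, 5] (size 2, max 5) hi=[8] (size 1, min 8) -> median=5
Step 4: insert 1 -> lo=[1, 5] (size 2, max 5) hi=[5, 8] (size 2, min 5) -> median=5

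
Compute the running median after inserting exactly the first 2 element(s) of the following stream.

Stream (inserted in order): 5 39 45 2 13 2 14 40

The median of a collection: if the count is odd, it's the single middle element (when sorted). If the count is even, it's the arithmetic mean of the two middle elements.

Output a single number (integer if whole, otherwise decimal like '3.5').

Step 1: insert 5 -> lo=[5] (size 1, max 5) hi=[] (size 0) -> median=5
Step 2: insert 39 -> lo=[5] (size 1, max 5) hi=[39] (size 1, min 39) -> median=22

Answer: 22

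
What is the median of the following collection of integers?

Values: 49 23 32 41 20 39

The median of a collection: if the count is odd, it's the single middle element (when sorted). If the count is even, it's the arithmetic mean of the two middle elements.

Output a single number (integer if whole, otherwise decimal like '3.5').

Step 1: insert 49 -> lo=[49] (size 1, max 49) hi=[] (size 0) -> median=49
Step 2: insert 23 -> lo=[23] (size 1, max 23) hi=[49] (size 1, min 49) -> median=36
Step 3: insert 32 -> lo=[23, 32] (size 2, max 32) hi=[49] (size 1, min 49) -> median=32
Step 4: insert 41 -> lo=[23, 32] (size 2, max 32) hi=[41, 49] (size 2, min 41) -> median=36.5
Step 5: insert 20 -> lo=[20, 23, 32] (size 3, max 32) hi=[41, 49] (size 2, min 41) -> median=32
Step 6: insert 39 -> lo=[20, 23, 32] (size 3, max 32) hi=[39, 41, 49] (size 3, min 39) -> median=35.5

Answer: 35.5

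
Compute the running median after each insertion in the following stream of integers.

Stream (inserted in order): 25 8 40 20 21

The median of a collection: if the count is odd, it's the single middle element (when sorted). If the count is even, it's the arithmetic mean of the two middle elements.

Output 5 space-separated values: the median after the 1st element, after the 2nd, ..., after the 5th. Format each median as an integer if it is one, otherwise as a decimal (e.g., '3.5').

Step 1: insert 25 -> lo=[25] (size 1, max 25) hi=[] (size 0) -> median=25
Step 2: insert 8 -> lo=[8] (size 1, max 8) hi=[25] (size 1, min 25) -> median=16.5
Step 3: insert 40 -> lo=[8, 25] (size 2, max 25) hi=[40] (size 1, min 40) -> median=25
Step 4: insert 20 -> lo=[8, 20] (size 2, max 20) hi=[25, 40] (size 2, min 25) -> median=22.5
Step 5: insert 21 -> lo=[8, 20, 21] (size 3, max 21) hi=[25, 40] (size 2, min 25) -> median=21

Answer: 25 16.5 25 22.5 21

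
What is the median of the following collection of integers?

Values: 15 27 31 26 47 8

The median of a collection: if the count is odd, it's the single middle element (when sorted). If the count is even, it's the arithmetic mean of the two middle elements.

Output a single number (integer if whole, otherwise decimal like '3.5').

Step 1: insert 15 -> lo=[15] (size 1, max 15) hi=[] (size 0) -> median=15
Step 2: insert 27 -> lo=[15] (size 1, max 15) hi=[27] (size 1, min 27) -> median=21
Step 3: insert 31 -> lo=[15, 27] (size 2, max 27) hi=[31] (size 1, min 31) -> median=27
Step 4: insert 26 -> lo=[15, 26] (size 2, max 26) hi=[27, 31] (size 2, min 27) -> median=26.5
Step 5: insert 47 -> lo=[15, 26, 27] (size 3, max 27) hi=[31, 47] (size 2, min 31) -> median=27
Step 6: insert 8 -> lo=[8, 15, 26] (size 3, max 26) hi=[27, 31, 47] (size 3, min 27) -> median=26.5

Answer: 26.5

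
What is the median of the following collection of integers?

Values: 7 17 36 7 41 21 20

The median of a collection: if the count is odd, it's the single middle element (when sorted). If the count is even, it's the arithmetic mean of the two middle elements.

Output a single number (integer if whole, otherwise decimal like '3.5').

Answer: 20

Derivation:
Step 1: insert 7 -> lo=[7] (size 1, max 7) hi=[] (size 0) -> median=7
Step 2: insert 17 -> lo=[7] (size 1, max 7) hi=[17] (size 1, min 17) -> median=12
Step 3: insert 36 -> lo=[7, 17] (size 2, max 17) hi=[36] (size 1, min 36) -> median=17
Step 4: insert 7 -> lo=[7, 7] (size 2, max 7) hi=[17, 36] (size 2, min 17) -> median=12
Step 5: insert 41 -> lo=[7, 7, 17] (size 3, max 17) hi=[36, 41] (size 2, min 36) -> median=17
Step 6: insert 21 -> lo=[7, 7, 17] (size 3, max 17) hi=[21, 36, 41] (size 3, min 21) -> median=19
Step 7: insert 20 -> lo=[7, 7, 17, 20] (size 4, max 20) hi=[21, 36, 41] (size 3, min 21) -> median=20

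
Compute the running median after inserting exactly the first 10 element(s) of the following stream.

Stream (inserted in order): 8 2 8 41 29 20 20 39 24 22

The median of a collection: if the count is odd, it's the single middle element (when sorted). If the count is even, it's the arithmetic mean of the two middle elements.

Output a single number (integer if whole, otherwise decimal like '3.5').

Step 1: insert 8 -> lo=[8] (size 1, max 8) hi=[] (size 0) -> median=8
Step 2: insert 2 -> lo=[2] (size 1, max 2) hi=[8] (size 1, min 8) -> median=5
Step 3: insert 8 -> lo=[2, 8] (size 2, max 8) hi=[8] (size 1, min 8) -> median=8
Step 4: insert 41 -> lo=[2, 8] (size 2, max 8) hi=[8, 41] (size 2, min 8) -> median=8
Step 5: insert 29 -> lo=[2, 8, 8] (size 3, max 8) hi=[29, 41] (size 2, min 29) -> median=8
Step 6: insert 20 -> lo=[2, 8, 8] (size 3, max 8) hi=[20, 29, 41] (size 3, min 20) -> median=14
Step 7: insert 20 -> lo=[2, 8, 8, 20] (size 4, max 20) hi=[20, 29, 41] (size 3, min 20) -> median=20
Step 8: insert 39 -> lo=[2, 8, 8, 20] (size 4, max 20) hi=[20, 29, 39, 41] (size 4, min 20) -> median=20
Step 9: insert 24 -> lo=[2, 8, 8, 20, 20] (size 5, max 20) hi=[24, 29, 39, 41] (size 4, min 24) -> median=20
Step 10: insert 22 -> lo=[2, 8, 8, 20, 20] (size 5, max 20) hi=[22, 24, 29, 39, 41] (size 5, min 22) -> median=21

Answer: 21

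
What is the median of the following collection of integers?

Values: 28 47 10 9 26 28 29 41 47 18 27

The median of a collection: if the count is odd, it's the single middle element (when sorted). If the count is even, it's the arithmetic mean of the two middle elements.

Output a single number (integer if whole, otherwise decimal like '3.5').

Answer: 28

Derivation:
Step 1: insert 28 -> lo=[28] (size 1, max 28) hi=[] (size 0) -> median=28
Step 2: insert 47 -> lo=[28] (size 1, max 28) hi=[47] (size 1, min 47) -> median=37.5
Step 3: insert 10 -> lo=[10, 28] (size 2, max 28) hi=[47] (size 1, min 47) -> median=28
Step 4: insert 9 -> lo=[9, 10] (size 2, max 10) hi=[28, 47] (size 2, min 28) -> median=19
Step 5: insert 26 -> lo=[9, 10, 26] (size 3, max 26) hi=[28, 47] (size 2, min 28) -> median=26
Step 6: insert 28 -> lo=[9, 10, 26] (size 3, max 26) hi=[28, 28, 47] (size 3, min 28) -> median=27
Step 7: insert 29 -> lo=[9, 10, 26, 28] (size 4, max 28) hi=[28, 29, 47] (size 3, min 28) -> median=28
Step 8: insert 41 -> lo=[9, 10, 26, 28] (size 4, max 28) hi=[28, 29, 41, 47] (size 4, min 28) -> median=28
Step 9: insert 47 -> lo=[9, 10, 26, 28, 28] (size 5, max 28) hi=[29, 41, 47, 47] (size 4, min 29) -> median=28
Step 10: insert 18 -> lo=[9, 10, 18, 26, 28] (size 5, max 28) hi=[28, 29, 41, 47, 47] (size 5, min 28) -> median=28
Step 11: insert 27 -> lo=[9, 10, 18, 26, 27, 28] (size 6, max 28) hi=[28, 29, 41, 47, 47] (size 5, min 28) -> median=28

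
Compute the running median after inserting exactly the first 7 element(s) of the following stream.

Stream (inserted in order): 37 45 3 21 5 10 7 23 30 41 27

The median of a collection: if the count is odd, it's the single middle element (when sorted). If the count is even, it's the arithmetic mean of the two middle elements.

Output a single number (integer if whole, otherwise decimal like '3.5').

Step 1: insert 37 -> lo=[37] (size 1, max 37) hi=[] (size 0) -> median=37
Step 2: insert 45 -> lo=[37] (size 1, max 37) hi=[45] (size 1, min 45) -> median=41
Step 3: insert 3 -> lo=[3, 37] (size 2, max 37) hi=[45] (size 1, min 45) -> median=37
Step 4: insert 21 -> lo=[3, 21] (size 2, max 21) hi=[37, 45] (size 2, min 37) -> median=29
Step 5: insert 5 -> lo=[3, 5, 21] (size 3, max 21) hi=[37, 45] (size 2, min 37) -> median=21
Step 6: insert 10 -> lo=[3, 5, 10] (size 3, max 10) hi=[21, 37, 45] (size 3, min 21) -> median=15.5
Step 7: insert 7 -> lo=[3, 5, 7, 10] (size 4, max 10) hi=[21, 37, 45] (size 3, min 21) -> median=10

Answer: 10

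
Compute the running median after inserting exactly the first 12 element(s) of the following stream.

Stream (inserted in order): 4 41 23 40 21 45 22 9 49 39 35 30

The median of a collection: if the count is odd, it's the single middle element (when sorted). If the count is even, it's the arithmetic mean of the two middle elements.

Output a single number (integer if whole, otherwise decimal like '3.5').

Step 1: insert 4 -> lo=[4] (size 1, max 4) hi=[] (size 0) -> median=4
Step 2: insert 41 -> lo=[4] (size 1, max 4) hi=[41] (size 1, min 41) -> median=22.5
Step 3: insert 23 -> lo=[4, 23] (size 2, max 23) hi=[41] (size 1, min 41) -> median=23
Step 4: insert 40 -> lo=[4, 23] (size 2, max 23) hi=[40, 41] (size 2, min 40) -> median=31.5
Step 5: insert 21 -> lo=[4, 21, 23] (size 3, max 23) hi=[40, 41] (size 2, min 40) -> median=23
Step 6: insert 45 -> lo=[4, 21, 23] (size 3, max 23) hi=[40, 41, 45] (size 3, min 40) -> median=31.5
Step 7: insert 22 -> lo=[4, 21, 22, 23] (size 4, max 23) hi=[40, 41, 45] (size 3, min 40) -> median=23
Step 8: insert 9 -> lo=[4, 9, 21, 22] (size 4, max 22) hi=[23, 40, 41, 45] (size 4, min 23) -> median=22.5
Step 9: insert 49 -> lo=[4, 9, 21, 22, 23] (size 5, max 23) hi=[40, 41, 45, 49] (size 4, min 40) -> median=23
Step 10: insert 39 -> lo=[4, 9, 21, 22, 23] (size 5, max 23) hi=[39, 40, 41, 45, 49] (size 5, min 39) -> median=31
Step 11: insert 35 -> lo=[4, 9, 21, 22, 23, 35] (size 6, max 35) hi=[39, 40, 41, 45, 49] (size 5, min 39) -> median=35
Step 12: insert 30 -> lo=[4, 9, 21, 22, 23, 30] (size 6, max 30) hi=[35, 39, 40, 41, 45, 49] (size 6, min 35) -> median=32.5

Answer: 32.5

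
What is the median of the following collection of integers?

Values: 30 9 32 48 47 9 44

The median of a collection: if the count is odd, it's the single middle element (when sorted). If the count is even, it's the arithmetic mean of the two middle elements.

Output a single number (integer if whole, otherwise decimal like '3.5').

Step 1: insert 30 -> lo=[30] (size 1, max 30) hi=[] (size 0) -> median=30
Step 2: insert 9 -> lo=[9] (size 1, max 9) hi=[30] (size 1, min 30) -> median=19.5
Step 3: insert 32 -> lo=[9, 30] (size 2, max 30) hi=[32] (size 1, min 32) -> median=30
Step 4: insert 48 -> lo=[9, 30] (size 2, max 30) hi=[32, 48] (size 2, min 32) -> median=31
Step 5: insert 47 -> lo=[9, 30, 32] (size 3, max 32) hi=[47, 48] (size 2, min 47) -> median=32
Step 6: insert 9 -> lo=[9, 9, 30] (size 3, max 30) hi=[32, 47, 48] (size 3, min 32) -> median=31
Step 7: insert 44 -> lo=[9, 9, 30, 32] (size 4, max 32) hi=[44, 47, 48] (size 3, min 44) -> median=32

Answer: 32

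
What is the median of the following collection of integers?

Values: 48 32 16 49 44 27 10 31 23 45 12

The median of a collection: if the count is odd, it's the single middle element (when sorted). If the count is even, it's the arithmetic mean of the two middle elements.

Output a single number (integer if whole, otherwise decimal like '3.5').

Answer: 31

Derivation:
Step 1: insert 48 -> lo=[48] (size 1, max 48) hi=[] (size 0) -> median=48
Step 2: insert 32 -> lo=[32] (size 1, max 32) hi=[48] (size 1, min 48) -> median=40
Step 3: insert 16 -> lo=[16, 32] (size 2, max 32) hi=[48] (size 1, min 48) -> median=32
Step 4: insert 49 -> lo=[16, 32] (size 2, max 32) hi=[48, 49] (size 2, min 48) -> median=40
Step 5: insert 44 -> lo=[16, 32, 44] (size 3, max 44) hi=[48, 49] (size 2, min 48) -> median=44
Step 6: insert 27 -> lo=[16, 27, 32] (size 3, max 32) hi=[44, 48, 49] (size 3, min 44) -> median=38
Step 7: insert 10 -> lo=[10, 16, 27, 32] (size 4, max 32) hi=[44, 48, 49] (size 3, min 44) -> median=32
Step 8: insert 31 -> lo=[10, 16, 27, 31] (size 4, max 31) hi=[32, 44, 48, 49] (size 4, min 32) -> median=31.5
Step 9: insert 23 -> lo=[10, 16, 23, 27, 31] (size 5, max 31) hi=[32, 44, 48, 49] (size 4, min 32) -> median=31
Step 10: insert 45 -> lo=[10, 16, 23, 27, 31] (size 5, max 31) hi=[32, 44, 45, 48, 49] (size 5, min 32) -> median=31.5
Step 11: insert 12 -> lo=[10, 12, 16, 23, 27, 31] (size 6, max 31) hi=[32, 44, 45, 48, 49] (size 5, min 32) -> median=31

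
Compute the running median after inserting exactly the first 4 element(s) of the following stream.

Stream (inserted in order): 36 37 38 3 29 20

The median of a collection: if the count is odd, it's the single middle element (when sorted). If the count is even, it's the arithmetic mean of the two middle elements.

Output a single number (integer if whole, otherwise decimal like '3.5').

Step 1: insert 36 -> lo=[36] (size 1, max 36) hi=[] (size 0) -> median=36
Step 2: insert 37 -> lo=[36] (size 1, max 36) hi=[37] (size 1, min 37) -> median=36.5
Step 3: insert 38 -> lo=[36, 37] (size 2, max 37) hi=[38] (size 1, min 38) -> median=37
Step 4: insert 3 -> lo=[3, 36] (size 2, max 36) hi=[37, 38] (size 2, min 37) -> median=36.5

Answer: 36.5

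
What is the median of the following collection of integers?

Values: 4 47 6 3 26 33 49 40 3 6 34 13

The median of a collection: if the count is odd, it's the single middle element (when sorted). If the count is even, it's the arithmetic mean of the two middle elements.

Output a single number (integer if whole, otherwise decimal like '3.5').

Answer: 19.5

Derivation:
Step 1: insert 4 -> lo=[4] (size 1, max 4) hi=[] (size 0) -> median=4
Step 2: insert 47 -> lo=[4] (size 1, max 4) hi=[47] (size 1, min 47) -> median=25.5
Step 3: insert 6 -> lo=[4, 6] (size 2, max 6) hi=[47] (size 1, min 47) -> median=6
Step 4: insert 3 -> lo=[3, 4] (size 2, max 4) hi=[6, 47] (size 2, min 6) -> median=5
Step 5: insert 26 -> lo=[3, 4, 6] (size 3, max 6) hi=[26, 47] (size 2, min 26) -> median=6
Step 6: insert 33 -> lo=[3, 4, 6] (size 3, max 6) hi=[26, 33, 47] (size 3, min 26) -> median=16
Step 7: insert 49 -> lo=[3, 4, 6, 26] (size 4, max 26) hi=[33, 47, 49] (size 3, min 33) -> median=26
Step 8: insert 40 -> lo=[3, 4, 6, 26] (size 4, max 26) hi=[33, 40, 47, 49] (size 4, min 33) -> median=29.5
Step 9: insert 3 -> lo=[3, 3, 4, 6, 26] (size 5, max 26) hi=[33, 40, 47, 49] (size 4, min 33) -> median=26
Step 10: insert 6 -> lo=[3, 3, 4, 6, 6] (size 5, max 6) hi=[26, 33, 40, 47, 49] (size 5, min 26) -> median=16
Step 11: insert 34 -> lo=[3, 3, 4, 6, 6, 26] (size 6, max 26) hi=[33, 34, 40, 47, 49] (size 5, min 33) -> median=26
Step 12: insert 13 -> lo=[3, 3, 4, 6, 6, 13] (size 6, max 13) hi=[26, 33, 34, 40, 47, 49] (size 6, min 26) -> median=19.5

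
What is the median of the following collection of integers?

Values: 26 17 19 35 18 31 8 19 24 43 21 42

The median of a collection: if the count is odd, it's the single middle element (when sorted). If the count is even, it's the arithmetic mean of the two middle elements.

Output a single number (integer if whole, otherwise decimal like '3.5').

Answer: 22.5

Derivation:
Step 1: insert 26 -> lo=[26] (size 1, max 26) hi=[] (size 0) -> median=26
Step 2: insert 17 -> lo=[17] (size 1, max 17) hi=[26] (size 1, min 26) -> median=21.5
Step 3: insert 19 -> lo=[17, 19] (size 2, max 19) hi=[26] (size 1, min 26) -> median=19
Step 4: insert 35 -> lo=[17, 19] (size 2, max 19) hi=[26, 35] (size 2, min 26) -> median=22.5
Step 5: insert 18 -> lo=[17, 18, 19] (size 3, max 19) hi=[26, 35] (size 2, min 26) -> median=19
Step 6: insert 31 -> lo=[17, 18, 19] (size 3, max 19) hi=[26, 31, 35] (size 3, min 26) -> median=22.5
Step 7: insert 8 -> lo=[8, 17, 18, 19] (size 4, max 19) hi=[26, 31, 35] (size 3, min 26) -> median=19
Step 8: insert 19 -> lo=[8, 17, 18, 19] (size 4, max 19) hi=[19, 26, 31, 35] (size 4, min 19) -> median=19
Step 9: insert 24 -> lo=[8, 17, 18, 19, 19] (size 5, max 19) hi=[24, 26, 31, 35] (size 4, min 24) -> median=19
Step 10: insert 43 -> lo=[8, 17, 18, 19, 19] (size 5, max 19) hi=[24, 26, 31, 35, 43] (size 5, min 24) -> median=21.5
Step 11: insert 21 -> lo=[8, 17, 18, 19, 19, 21] (size 6, max 21) hi=[24, 26, 31, 35, 43] (size 5, min 24) -> median=21
Step 12: insert 42 -> lo=[8, 17, 18, 19, 19, 21] (size 6, max 21) hi=[24, 26, 31, 35, 42, 43] (size 6, min 24) -> median=22.5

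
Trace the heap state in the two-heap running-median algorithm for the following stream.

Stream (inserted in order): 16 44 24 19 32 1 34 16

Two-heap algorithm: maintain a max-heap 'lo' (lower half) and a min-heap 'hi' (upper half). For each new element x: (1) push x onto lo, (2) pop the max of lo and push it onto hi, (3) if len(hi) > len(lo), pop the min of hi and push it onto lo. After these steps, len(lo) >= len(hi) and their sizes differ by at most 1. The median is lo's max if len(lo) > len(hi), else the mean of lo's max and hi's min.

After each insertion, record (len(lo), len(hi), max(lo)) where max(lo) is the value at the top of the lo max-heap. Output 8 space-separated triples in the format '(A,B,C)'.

Step 1: insert 16 -> lo=[16] hi=[] -> (len(lo)=1, len(hi)=0, max(lo)=16)
Step 2: insert 44 -> lo=[16] hi=[44] -> (len(lo)=1, len(hi)=1, max(lo)=16)
Step 3: insert 24 -> lo=[16, 24] hi=[44] -> (len(lo)=2, len(hi)=1, max(lo)=24)
Step 4: insert 19 -> lo=[16, 19] hi=[24, 44] -> (len(lo)=2, len(hi)=2, max(lo)=19)
Step 5: insert 32 -> lo=[16, 19, 24] hi=[32, 44] -> (len(lo)=3, len(hi)=2, max(lo)=24)
Step 6: insert 1 -> lo=[1, 16, 19] hi=[24, 32, 44] -> (len(lo)=3, len(hi)=3, max(lo)=19)
Step 7: insert 34 -> lo=[1, 16, 19, 24] hi=[32, 34, 44] -> (len(lo)=4, len(hi)=3, max(lo)=24)
Step 8: insert 16 -> lo=[1, 16, 16, 19] hi=[24, 32, 34, 44] -> (len(lo)=4, len(hi)=4, max(lo)=19)

Answer: (1,0,16) (1,1,16) (2,1,24) (2,2,19) (3,2,24) (3,3,19) (4,3,24) (4,4,19)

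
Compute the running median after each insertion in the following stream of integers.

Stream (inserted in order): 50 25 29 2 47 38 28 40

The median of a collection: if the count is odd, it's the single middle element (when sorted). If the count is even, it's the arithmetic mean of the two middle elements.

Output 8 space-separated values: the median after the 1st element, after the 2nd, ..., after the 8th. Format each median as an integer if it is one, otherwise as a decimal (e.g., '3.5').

Answer: 50 37.5 29 27 29 33.5 29 33.5

Derivation:
Step 1: insert 50 -> lo=[50] (size 1, max 50) hi=[] (size 0) -> median=50
Step 2: insert 25 -> lo=[25] (size 1, max 25) hi=[50] (size 1, min 50) -> median=37.5
Step 3: insert 29 -> lo=[25, 29] (size 2, max 29) hi=[50] (size 1, min 50) -> median=29
Step 4: insert 2 -> lo=[2, 25] (size 2, max 25) hi=[29, 50] (size 2, min 29) -> median=27
Step 5: insert 47 -> lo=[2, 25, 29] (size 3, max 29) hi=[47, 50] (size 2, min 47) -> median=29
Step 6: insert 38 -> lo=[2, 25, 29] (size 3, max 29) hi=[38, 47, 50] (size 3, min 38) -> median=33.5
Step 7: insert 28 -> lo=[2, 25, 28, 29] (size 4, max 29) hi=[38, 47, 50] (size 3, min 38) -> median=29
Step 8: insert 40 -> lo=[2, 25, 28, 29] (size 4, max 29) hi=[38, 40, 47, 50] (size 4, min 38) -> median=33.5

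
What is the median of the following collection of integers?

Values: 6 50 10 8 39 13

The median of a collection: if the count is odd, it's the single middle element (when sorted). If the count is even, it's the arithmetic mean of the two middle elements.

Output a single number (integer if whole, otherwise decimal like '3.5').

Answer: 11.5

Derivation:
Step 1: insert 6 -> lo=[6] (size 1, max 6) hi=[] (size 0) -> median=6
Step 2: insert 50 -> lo=[6] (size 1, max 6) hi=[50] (size 1, min 50) -> median=28
Step 3: insert 10 -> lo=[6, 10] (size 2, max 10) hi=[50] (size 1, min 50) -> median=10
Step 4: insert 8 -> lo=[6, 8] (size 2, max 8) hi=[10, 50] (size 2, min 10) -> median=9
Step 5: insert 39 -> lo=[6, 8, 10] (size 3, max 10) hi=[39, 50] (size 2, min 39) -> median=10
Step 6: insert 13 -> lo=[6, 8, 10] (size 3, max 10) hi=[13, 39, 50] (size 3, min 13) -> median=11.5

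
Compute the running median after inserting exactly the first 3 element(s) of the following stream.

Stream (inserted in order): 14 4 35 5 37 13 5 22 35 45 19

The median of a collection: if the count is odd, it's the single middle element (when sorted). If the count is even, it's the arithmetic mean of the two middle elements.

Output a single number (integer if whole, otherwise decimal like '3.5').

Answer: 14

Derivation:
Step 1: insert 14 -> lo=[14] (size 1, max 14) hi=[] (size 0) -> median=14
Step 2: insert 4 -> lo=[4] (size 1, max 4) hi=[14] (size 1, min 14) -> median=9
Step 3: insert 35 -> lo=[4, 14] (size 2, max 14) hi=[35] (size 1, min 35) -> median=14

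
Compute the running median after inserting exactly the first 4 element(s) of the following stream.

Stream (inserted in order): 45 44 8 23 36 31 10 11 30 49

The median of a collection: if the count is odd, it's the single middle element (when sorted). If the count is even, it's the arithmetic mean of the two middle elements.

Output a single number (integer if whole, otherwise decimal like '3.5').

Step 1: insert 45 -> lo=[45] (size 1, max 45) hi=[] (size 0) -> median=45
Step 2: insert 44 -> lo=[44] (size 1, max 44) hi=[45] (size 1, min 45) -> median=44.5
Step 3: insert 8 -> lo=[8, 44] (size 2, max 44) hi=[45] (size 1, min 45) -> median=44
Step 4: insert 23 -> lo=[8, 23] (size 2, max 23) hi=[44, 45] (size 2, min 44) -> median=33.5

Answer: 33.5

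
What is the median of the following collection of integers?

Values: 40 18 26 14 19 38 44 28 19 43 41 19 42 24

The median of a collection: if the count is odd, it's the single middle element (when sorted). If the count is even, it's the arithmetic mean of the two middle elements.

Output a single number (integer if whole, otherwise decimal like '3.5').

Step 1: insert 40 -> lo=[40] (size 1, max 40) hi=[] (size 0) -> median=40
Step 2: insert 18 -> lo=[18] (size 1, max 18) hi=[40] (size 1, min 40) -> median=29
Step 3: insert 26 -> lo=[18, 26] (size 2, max 26) hi=[40] (size 1, min 40) -> median=26
Step 4: insert 14 -> lo=[14, 18] (size 2, max 18) hi=[26, 40] (size 2, min 26) -> median=22
Step 5: insert 19 -> lo=[14, 18, 19] (size 3, max 19) hi=[26, 40] (size 2, min 26) -> median=19
Step 6: insert 38 -> lo=[14, 18, 19] (size 3, max 19) hi=[26, 38, 40] (size 3, min 26) -> median=22.5
Step 7: insert 44 -> lo=[14, 18, 19, 26] (size 4, max 26) hi=[38, 40, 44] (size 3, min 38) -> median=26
Step 8: insert 28 -> lo=[14, 18, 19, 26] (size 4, max 26) hi=[28, 38, 40, 44] (size 4, min 28) -> median=27
Step 9: insert 19 -> lo=[14, 18, 19, 19, 26] (size 5, max 26) hi=[28, 38, 40, 44] (size 4, min 28) -> median=26
Step 10: insert 43 -> lo=[14, 18, 19, 19, 26] (size 5, max 26) hi=[28, 38, 40, 43, 44] (size 5, min 28) -> median=27
Step 11: insert 41 -> lo=[14, 18, 19, 19, 26, 28] (size 6, max 28) hi=[38, 40, 41, 43, 44] (size 5, min 38) -> median=28
Step 12: insert 19 -> lo=[14, 18, 19, 19, 19, 26] (size 6, max 26) hi=[28, 38, 40, 41, 43, 44] (size 6, min 28) -> median=27
Step 13: insert 42 -> lo=[14, 18, 19, 19, 19, 26, 28] (size 7, max 28) hi=[38, 40, 41, 42, 43, 44] (size 6, min 38) -> median=28
Step 14: insert 24 -> lo=[14, 18, 19, 19, 19, 24, 26] (size 7, max 26) hi=[28, 38, 40, 41, 42, 43, 44] (size 7, min 28) -> median=27

Answer: 27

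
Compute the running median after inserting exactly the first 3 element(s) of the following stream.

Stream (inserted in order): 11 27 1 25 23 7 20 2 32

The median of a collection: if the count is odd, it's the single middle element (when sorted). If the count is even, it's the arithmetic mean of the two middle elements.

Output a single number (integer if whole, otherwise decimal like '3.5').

Answer: 11

Derivation:
Step 1: insert 11 -> lo=[11] (size 1, max 11) hi=[] (size 0) -> median=11
Step 2: insert 27 -> lo=[11] (size 1, max 11) hi=[27] (size 1, min 27) -> median=19
Step 3: insert 1 -> lo=[1, 11] (size 2, max 11) hi=[27] (size 1, min 27) -> median=11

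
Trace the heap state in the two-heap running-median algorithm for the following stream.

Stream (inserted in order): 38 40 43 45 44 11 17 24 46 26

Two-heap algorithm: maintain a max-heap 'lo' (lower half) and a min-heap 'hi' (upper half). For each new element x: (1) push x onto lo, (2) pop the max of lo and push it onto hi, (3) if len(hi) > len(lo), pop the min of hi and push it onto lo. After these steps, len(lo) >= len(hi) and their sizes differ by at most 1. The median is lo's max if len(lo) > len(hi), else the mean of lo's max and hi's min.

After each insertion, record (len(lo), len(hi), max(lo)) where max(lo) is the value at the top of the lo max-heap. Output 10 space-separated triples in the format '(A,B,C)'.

Answer: (1,0,38) (1,1,38) (2,1,40) (2,2,40) (3,2,43) (3,3,40) (4,3,40) (4,4,38) (5,4,40) (5,5,38)

Derivation:
Step 1: insert 38 -> lo=[38] hi=[] -> (len(lo)=1, len(hi)=0, max(lo)=38)
Step 2: insert 40 -> lo=[38] hi=[40] -> (len(lo)=1, len(hi)=1, max(lo)=38)
Step 3: insert 43 -> lo=[38, 40] hi=[43] -> (len(lo)=2, len(hi)=1, max(lo)=40)
Step 4: insert 45 -> lo=[38, 40] hi=[43, 45] -> (len(lo)=2, len(hi)=2, max(lo)=40)
Step 5: insert 44 -> lo=[38, 40, 43] hi=[44, 45] -> (len(lo)=3, len(hi)=2, max(lo)=43)
Step 6: insert 11 -> lo=[11, 38, 40] hi=[43, 44, 45] -> (len(lo)=3, len(hi)=3, max(lo)=40)
Step 7: insert 17 -> lo=[11, 17, 38, 40] hi=[43, 44, 45] -> (len(lo)=4, len(hi)=3, max(lo)=40)
Step 8: insert 24 -> lo=[11, 17, 24, 38] hi=[40, 43, 44, 45] -> (len(lo)=4, len(hi)=4, max(lo)=38)
Step 9: insert 46 -> lo=[11, 17, 24, 38, 40] hi=[43, 44, 45, 46] -> (len(lo)=5, len(hi)=4, max(lo)=40)
Step 10: insert 26 -> lo=[11, 17, 24, 26, 38] hi=[40, 43, 44, 45, 46] -> (len(lo)=5, len(hi)=5, max(lo)=38)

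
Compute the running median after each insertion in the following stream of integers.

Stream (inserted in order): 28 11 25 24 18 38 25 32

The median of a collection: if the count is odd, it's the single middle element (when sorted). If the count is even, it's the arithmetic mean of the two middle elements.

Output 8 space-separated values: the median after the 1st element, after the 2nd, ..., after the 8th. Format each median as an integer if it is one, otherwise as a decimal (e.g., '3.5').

Step 1: insert 28 -> lo=[28] (size 1, max 28) hi=[] (size 0) -> median=28
Step 2: insert 11 -> lo=[11] (size 1, max 11) hi=[28] (size 1, min 28) -> median=19.5
Step 3: insert 25 -> lo=[11, 25] (size 2, max 25) hi=[28] (size 1, min 28) -> median=25
Step 4: insert 24 -> lo=[11, 24] (size 2, max 24) hi=[25, 28] (size 2, min 25) -> median=24.5
Step 5: insert 18 -> lo=[11, 18, 24] (size 3, max 24) hi=[25, 28] (size 2, min 25) -> median=24
Step 6: insert 38 -> lo=[11, 18, 24] (size 3, max 24) hi=[25, 28, 38] (size 3, min 25) -> median=24.5
Step 7: insert 25 -> lo=[11, 18, 24, 25] (size 4, max 25) hi=[25, 28, 38] (size 3, min 25) -> median=25
Step 8: insert 32 -> lo=[11, 18, 24, 25] (size 4, max 25) hi=[25, 28, 32, 38] (size 4, min 25) -> median=25

Answer: 28 19.5 25 24.5 24 24.5 25 25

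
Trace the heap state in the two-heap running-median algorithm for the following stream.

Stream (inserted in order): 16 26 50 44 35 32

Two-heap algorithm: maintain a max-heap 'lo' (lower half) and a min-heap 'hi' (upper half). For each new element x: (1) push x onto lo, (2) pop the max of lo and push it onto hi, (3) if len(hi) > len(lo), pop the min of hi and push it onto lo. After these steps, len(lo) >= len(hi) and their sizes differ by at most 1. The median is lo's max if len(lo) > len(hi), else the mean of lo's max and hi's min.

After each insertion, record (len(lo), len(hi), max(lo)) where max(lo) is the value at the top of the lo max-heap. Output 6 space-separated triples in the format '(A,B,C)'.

Answer: (1,0,16) (1,1,16) (2,1,26) (2,2,26) (3,2,35) (3,3,32)

Derivation:
Step 1: insert 16 -> lo=[16] hi=[] -> (len(lo)=1, len(hi)=0, max(lo)=16)
Step 2: insert 26 -> lo=[16] hi=[26] -> (len(lo)=1, len(hi)=1, max(lo)=16)
Step 3: insert 50 -> lo=[16, 26] hi=[50] -> (len(lo)=2, len(hi)=1, max(lo)=26)
Step 4: insert 44 -> lo=[16, 26] hi=[44, 50] -> (len(lo)=2, len(hi)=2, max(lo)=26)
Step 5: insert 35 -> lo=[16, 26, 35] hi=[44, 50] -> (len(lo)=3, len(hi)=2, max(lo)=35)
Step 6: insert 32 -> lo=[16, 26, 32] hi=[35, 44, 50] -> (len(lo)=3, len(hi)=3, max(lo)=32)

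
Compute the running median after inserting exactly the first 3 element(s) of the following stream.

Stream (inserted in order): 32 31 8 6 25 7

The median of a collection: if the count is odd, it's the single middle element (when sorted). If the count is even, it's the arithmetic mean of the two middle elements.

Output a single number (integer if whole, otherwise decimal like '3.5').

Step 1: insert 32 -> lo=[32] (size 1, max 32) hi=[] (size 0) -> median=32
Step 2: insert 31 -> lo=[31] (size 1, max 31) hi=[32] (size 1, min 32) -> median=31.5
Step 3: insert 8 -> lo=[8, 31] (size 2, max 31) hi=[32] (size 1, min 32) -> median=31

Answer: 31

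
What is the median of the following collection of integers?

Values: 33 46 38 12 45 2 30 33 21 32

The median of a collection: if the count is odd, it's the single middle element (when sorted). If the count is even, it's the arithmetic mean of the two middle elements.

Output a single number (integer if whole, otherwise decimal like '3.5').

Step 1: insert 33 -> lo=[33] (size 1, max 33) hi=[] (size 0) -> median=33
Step 2: insert 46 -> lo=[33] (size 1, max 33) hi=[46] (size 1, min 46) -> median=39.5
Step 3: insert 38 -> lo=[33, 38] (size 2, max 38) hi=[46] (size 1, min 46) -> median=38
Step 4: insert 12 -> lo=[12, 33] (size 2, max 33) hi=[38, 46] (size 2, min 38) -> median=35.5
Step 5: insert 45 -> lo=[12, 33, 38] (size 3, max 38) hi=[45, 46] (size 2, min 45) -> median=38
Step 6: insert 2 -> lo=[2, 12, 33] (size 3, max 33) hi=[38, 45, 46] (size 3, min 38) -> median=35.5
Step 7: insert 30 -> lo=[2, 12, 30, 33] (size 4, max 33) hi=[38, 45, 46] (size 3, min 38) -> median=33
Step 8: insert 33 -> lo=[2, 12, 30, 33] (size 4, max 33) hi=[33, 38, 45, 46] (size 4, min 33) -> median=33
Step 9: insert 21 -> lo=[2, 12, 21, 30, 33] (size 5, max 33) hi=[33, 38, 45, 46] (size 4, min 33) -> median=33
Step 10: insert 32 -> lo=[2, 12, 21, 30, 32] (size 5, max 32) hi=[33, 33, 38, 45, 46] (size 5, min 33) -> median=32.5

Answer: 32.5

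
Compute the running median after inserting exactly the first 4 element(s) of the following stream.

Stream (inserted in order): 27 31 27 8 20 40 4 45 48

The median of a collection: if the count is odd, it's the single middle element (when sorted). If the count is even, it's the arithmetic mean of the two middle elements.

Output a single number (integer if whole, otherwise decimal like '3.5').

Answer: 27

Derivation:
Step 1: insert 27 -> lo=[27] (size 1, max 27) hi=[] (size 0) -> median=27
Step 2: insert 31 -> lo=[27] (size 1, max 27) hi=[31] (size 1, min 31) -> median=29
Step 3: insert 27 -> lo=[27, 27] (size 2, max 27) hi=[31] (size 1, min 31) -> median=27
Step 4: insert 8 -> lo=[8, 27] (size 2, max 27) hi=[27, 31] (size 2, min 27) -> median=27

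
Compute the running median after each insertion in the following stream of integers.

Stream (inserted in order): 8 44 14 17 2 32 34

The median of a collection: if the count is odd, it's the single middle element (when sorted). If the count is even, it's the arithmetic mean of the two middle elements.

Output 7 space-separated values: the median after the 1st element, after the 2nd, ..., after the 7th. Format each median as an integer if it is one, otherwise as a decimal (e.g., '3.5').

Step 1: insert 8 -> lo=[8] (size 1, max 8) hi=[] (size 0) -> median=8
Step 2: insert 44 -> lo=[8] (size 1, max 8) hi=[44] (size 1, min 44) -> median=26
Step 3: insert 14 -> lo=[8, 14] (size 2, max 14) hi=[44] (size 1, min 44) -> median=14
Step 4: insert 17 -> lo=[8, 14] (size 2, max 14) hi=[17, 44] (size 2, min 17) -> median=15.5
Step 5: insert 2 -> lo=[2, 8, 14] (size 3, max 14) hi=[17, 44] (size 2, min 17) -> median=14
Step 6: insert 32 -> lo=[2, 8, 14] (size 3, max 14) hi=[17, 32, 44] (size 3, min 17) -> median=15.5
Step 7: insert 34 -> lo=[2, 8, 14, 17] (size 4, max 17) hi=[32, 34, 44] (size 3, min 32) -> median=17

Answer: 8 26 14 15.5 14 15.5 17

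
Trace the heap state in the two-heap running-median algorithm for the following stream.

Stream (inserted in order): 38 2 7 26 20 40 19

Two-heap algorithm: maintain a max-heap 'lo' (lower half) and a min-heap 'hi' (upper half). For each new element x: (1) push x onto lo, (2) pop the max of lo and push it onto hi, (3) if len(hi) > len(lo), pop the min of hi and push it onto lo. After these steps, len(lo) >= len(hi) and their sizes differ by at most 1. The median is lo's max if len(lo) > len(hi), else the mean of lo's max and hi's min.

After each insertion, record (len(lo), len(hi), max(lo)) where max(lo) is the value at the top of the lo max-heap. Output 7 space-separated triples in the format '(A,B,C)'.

Step 1: insert 38 -> lo=[38] hi=[] -> (len(lo)=1, len(hi)=0, max(lo)=38)
Step 2: insert 2 -> lo=[2] hi=[38] -> (len(lo)=1, len(hi)=1, max(lo)=2)
Step 3: insert 7 -> lo=[2, 7] hi=[38] -> (len(lo)=2, len(hi)=1, max(lo)=7)
Step 4: insert 26 -> lo=[2, 7] hi=[26, 38] -> (len(lo)=2, len(hi)=2, max(lo)=7)
Step 5: insert 20 -> lo=[2, 7, 20] hi=[26, 38] -> (len(lo)=3, len(hi)=2, max(lo)=20)
Step 6: insert 40 -> lo=[2, 7, 20] hi=[26, 38, 40] -> (len(lo)=3, len(hi)=3, max(lo)=20)
Step 7: insert 19 -> lo=[2, 7, 19, 20] hi=[26, 38, 40] -> (len(lo)=4, len(hi)=3, max(lo)=20)

Answer: (1,0,38) (1,1,2) (2,1,7) (2,2,7) (3,2,20) (3,3,20) (4,3,20)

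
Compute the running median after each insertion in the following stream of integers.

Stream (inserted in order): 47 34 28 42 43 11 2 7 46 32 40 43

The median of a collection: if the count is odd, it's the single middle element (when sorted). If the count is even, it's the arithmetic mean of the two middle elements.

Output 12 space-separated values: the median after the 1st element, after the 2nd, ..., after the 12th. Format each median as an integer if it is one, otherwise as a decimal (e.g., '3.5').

Step 1: insert 47 -> lo=[47] (size 1, max 47) hi=[] (size 0) -> median=47
Step 2: insert 34 -> lo=[34] (size 1, max 34) hi=[47] (size 1, min 47) -> median=40.5
Step 3: insert 28 -> lo=[28, 34] (size 2, max 34) hi=[47] (size 1, min 47) -> median=34
Step 4: insert 42 -> lo=[28, 34] (size 2, max 34) hi=[42, 47] (size 2, min 42) -> median=38
Step 5: insert 43 -> lo=[28, 34, 42] (size 3, max 42) hi=[43, 47] (size 2, min 43) -> median=42
Step 6: insert 11 -> lo=[11, 28, 34] (size 3, max 34) hi=[42, 43, 47] (size 3, min 42) -> median=38
Step 7: insert 2 -> lo=[2, 11, 28, 34] (size 4, max 34) hi=[42, 43, 47] (size 3, min 42) -> median=34
Step 8: insert 7 -> lo=[2, 7, 11, 28] (size 4, max 28) hi=[34, 42, 43, 47] (size 4, min 34) -> median=31
Step 9: insert 46 -> lo=[2, 7, 11, 28, 34] (size 5, max 34) hi=[42, 43, 46, 47] (size 4, min 42) -> median=34
Step 10: insert 32 -> lo=[2, 7, 11, 28, 32] (size 5, max 32) hi=[34, 42, 43, 46, 47] (size 5, min 34) -> median=33
Step 11: insert 40 -> lo=[2, 7, 11, 28, 32, 34] (size 6, max 34) hi=[40, 42, 43, 46, 47] (size 5, min 40) -> median=34
Step 12: insert 43 -> lo=[2, 7, 11, 28, 32, 34] (size 6, max 34) hi=[40, 42, 43, 43, 46, 47] (size 6, min 40) -> median=37

Answer: 47 40.5 34 38 42 38 34 31 34 33 34 37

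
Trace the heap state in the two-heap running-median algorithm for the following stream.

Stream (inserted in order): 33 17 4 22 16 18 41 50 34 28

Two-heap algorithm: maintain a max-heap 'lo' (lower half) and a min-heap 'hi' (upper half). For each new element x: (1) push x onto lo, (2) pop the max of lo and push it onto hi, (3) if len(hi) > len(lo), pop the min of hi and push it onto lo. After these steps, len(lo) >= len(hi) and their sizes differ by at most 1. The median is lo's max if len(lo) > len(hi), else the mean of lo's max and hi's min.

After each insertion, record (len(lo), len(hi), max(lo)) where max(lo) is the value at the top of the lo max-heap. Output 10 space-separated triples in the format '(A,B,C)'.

Answer: (1,0,33) (1,1,17) (2,1,17) (2,2,17) (3,2,17) (3,3,17) (4,3,18) (4,4,18) (5,4,22) (5,5,22)

Derivation:
Step 1: insert 33 -> lo=[33] hi=[] -> (len(lo)=1, len(hi)=0, max(lo)=33)
Step 2: insert 17 -> lo=[17] hi=[33] -> (len(lo)=1, len(hi)=1, max(lo)=17)
Step 3: insert 4 -> lo=[4, 17] hi=[33] -> (len(lo)=2, len(hi)=1, max(lo)=17)
Step 4: insert 22 -> lo=[4, 17] hi=[22, 33] -> (len(lo)=2, len(hi)=2, max(lo)=17)
Step 5: insert 16 -> lo=[4, 16, 17] hi=[22, 33] -> (len(lo)=3, len(hi)=2, max(lo)=17)
Step 6: insert 18 -> lo=[4, 16, 17] hi=[18, 22, 33] -> (len(lo)=3, len(hi)=3, max(lo)=17)
Step 7: insert 41 -> lo=[4, 16, 17, 18] hi=[22, 33, 41] -> (len(lo)=4, len(hi)=3, max(lo)=18)
Step 8: insert 50 -> lo=[4, 16, 17, 18] hi=[22, 33, 41, 50] -> (len(lo)=4, len(hi)=4, max(lo)=18)
Step 9: insert 34 -> lo=[4, 16, 17, 18, 22] hi=[33, 34, 41, 50] -> (len(lo)=5, len(hi)=4, max(lo)=22)
Step 10: insert 28 -> lo=[4, 16, 17, 18, 22] hi=[28, 33, 34, 41, 50] -> (len(lo)=5, len(hi)=5, max(lo)=22)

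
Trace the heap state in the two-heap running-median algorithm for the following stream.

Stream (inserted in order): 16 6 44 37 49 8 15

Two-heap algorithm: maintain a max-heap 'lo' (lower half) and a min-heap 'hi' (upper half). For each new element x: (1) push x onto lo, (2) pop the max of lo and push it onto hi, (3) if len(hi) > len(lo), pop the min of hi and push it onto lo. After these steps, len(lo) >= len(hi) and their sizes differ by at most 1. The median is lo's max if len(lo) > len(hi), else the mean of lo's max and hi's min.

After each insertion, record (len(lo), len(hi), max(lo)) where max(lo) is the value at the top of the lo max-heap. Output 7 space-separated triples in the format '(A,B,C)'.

Answer: (1,0,16) (1,1,6) (2,1,16) (2,2,16) (3,2,37) (3,3,16) (4,3,16)

Derivation:
Step 1: insert 16 -> lo=[16] hi=[] -> (len(lo)=1, len(hi)=0, max(lo)=16)
Step 2: insert 6 -> lo=[6] hi=[16] -> (len(lo)=1, len(hi)=1, max(lo)=6)
Step 3: insert 44 -> lo=[6, 16] hi=[44] -> (len(lo)=2, len(hi)=1, max(lo)=16)
Step 4: insert 37 -> lo=[6, 16] hi=[37, 44] -> (len(lo)=2, len(hi)=2, max(lo)=16)
Step 5: insert 49 -> lo=[6, 16, 37] hi=[44, 49] -> (len(lo)=3, len(hi)=2, max(lo)=37)
Step 6: insert 8 -> lo=[6, 8, 16] hi=[37, 44, 49] -> (len(lo)=3, len(hi)=3, max(lo)=16)
Step 7: insert 15 -> lo=[6, 8, 15, 16] hi=[37, 44, 49] -> (len(lo)=4, len(hi)=3, max(lo)=16)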